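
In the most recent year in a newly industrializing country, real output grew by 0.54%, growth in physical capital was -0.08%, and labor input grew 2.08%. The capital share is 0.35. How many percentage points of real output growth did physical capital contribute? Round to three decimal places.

Contribution = share × growth = 0.35 × (-0.08) = -0.028 pp.

-0.028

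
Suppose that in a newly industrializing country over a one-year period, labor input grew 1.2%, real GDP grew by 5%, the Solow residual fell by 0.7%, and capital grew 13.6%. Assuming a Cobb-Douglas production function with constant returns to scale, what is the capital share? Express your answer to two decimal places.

gY = gA + α·gK + (1−α)·gL, so gY − gA − gL = α(gK − gL).
5 + 0.7 − 1.2 = α × (13.6 − 1.2).
4.5 = 12.4 α, so α = 0.3629.

α = 0.36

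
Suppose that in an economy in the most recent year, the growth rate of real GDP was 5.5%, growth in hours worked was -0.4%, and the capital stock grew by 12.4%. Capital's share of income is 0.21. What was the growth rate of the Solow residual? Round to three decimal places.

Labor's share = 1 − 0.21 = 0.79.
The capital stock: 0.21 × 12.4 = 2.604 pp.
Hours worked: 0.79 × (-0.4) = -0.316 pp.
TFP growth = 5.5 − 2.288 = 3.212%.

3.212%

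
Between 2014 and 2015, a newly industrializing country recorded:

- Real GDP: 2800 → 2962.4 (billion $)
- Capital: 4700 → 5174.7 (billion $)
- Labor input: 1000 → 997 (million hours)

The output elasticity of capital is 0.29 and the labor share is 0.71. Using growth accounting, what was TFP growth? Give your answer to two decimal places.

3.08%

Real GDP growth = (2962.4 − 2800) / 2800 = 5.8%.
Capital growth = (5174.7 − 4700) / 4700 = 10.1%.
Labor input growth = (997 − 1000) / 1000 = -0.3%.
Labor's share = 1 − 0.29 = 0.71.
Capital: 0.29 × 10.1 = 2.929 pp.
Labor input: 0.71 × (-0.3) = -0.213 pp.
TFP growth = 5.8 − 2.716 = 3.084%.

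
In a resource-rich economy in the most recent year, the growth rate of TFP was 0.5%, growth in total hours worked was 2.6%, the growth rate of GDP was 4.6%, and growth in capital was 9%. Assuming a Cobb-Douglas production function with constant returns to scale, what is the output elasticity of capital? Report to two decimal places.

0.23

gY = gA + α·gK + (1−α)·gL, so gY − gA − gL = α(gK − gL).
4.6 − 0.5 − 2.6 = α × (9 − 2.6).
1.5 = 6.4 α, so α = 0.2344.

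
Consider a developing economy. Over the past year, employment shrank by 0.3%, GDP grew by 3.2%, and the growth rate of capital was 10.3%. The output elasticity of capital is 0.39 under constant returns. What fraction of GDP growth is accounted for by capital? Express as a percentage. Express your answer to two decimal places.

Capital contributed 0.39 × 10.3 = 4.017 pp.
Share of growth = 4.017 / 3.2 × 100 = 125.5313%.

Capital accounted for 125.53% of growth.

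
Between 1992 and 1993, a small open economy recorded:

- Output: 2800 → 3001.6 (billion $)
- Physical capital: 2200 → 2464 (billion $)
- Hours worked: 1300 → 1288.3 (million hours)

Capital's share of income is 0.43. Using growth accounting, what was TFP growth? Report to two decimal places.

Output growth = (3001.6 − 2800) / 2800 = 7.2%.
Physical capital growth = (2464 − 2200) / 2200 = 12%.
Hours worked growth = (1288.3 − 1300) / 1300 = -0.9%.
Labor's share = 1 − 0.43 = 0.57.
Physical capital: 0.43 × 12 = 5.16 pp.
Hours worked: 0.57 × (-0.9) = -0.513 pp.
TFP growth = 7.2 − 4.647 = 2.553%.

2.55%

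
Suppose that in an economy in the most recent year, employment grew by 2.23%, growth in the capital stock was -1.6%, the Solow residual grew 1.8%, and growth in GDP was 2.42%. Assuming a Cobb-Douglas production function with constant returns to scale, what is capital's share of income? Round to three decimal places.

Capital's share of income is 0.420.

gY = gA + α·gK + (1−α)·gL, so gY − gA − gL = α(gK − gL).
2.42 − 1.8 − 2.23 = α × (-1.6 − 2.23).
-1.61 = -3.83 α, so α = 0.42037.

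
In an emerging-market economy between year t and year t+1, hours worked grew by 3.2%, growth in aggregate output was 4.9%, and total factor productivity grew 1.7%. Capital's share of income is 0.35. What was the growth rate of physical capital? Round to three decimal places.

Labor's share = 1 − 0.35 = 0.65.
gY = gA + 0.65×3.2 + 0.35×g.
0.35×g = 4.9 − 1.7 − 2.08 = 1.12.
g = 1.12 / 0.35 = 3.2%.

3.200%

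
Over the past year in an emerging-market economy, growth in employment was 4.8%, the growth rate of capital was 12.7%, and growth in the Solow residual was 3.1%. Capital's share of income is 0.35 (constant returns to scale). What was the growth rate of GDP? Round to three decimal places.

10.665%

Labor's share = 1 − 0.35 = 0.65.
Capital: 0.35 × 12.7 = 4.445 pp.
Employment: 0.65 × 4.8 = 3.12 pp.
Output growth = 3.1 + 7.565 = 10.665%.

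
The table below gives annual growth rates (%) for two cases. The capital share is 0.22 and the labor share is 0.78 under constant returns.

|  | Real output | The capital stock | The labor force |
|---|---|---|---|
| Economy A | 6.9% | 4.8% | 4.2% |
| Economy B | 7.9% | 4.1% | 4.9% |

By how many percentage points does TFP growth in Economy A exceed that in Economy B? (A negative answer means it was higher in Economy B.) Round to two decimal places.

Labor's share = 1 − 0.22 = 0.78.
Economy A: TFP = 6.9 − 1.056 − 3.276 = 2.568%.
Economy B: TFP = 7.9 − 0.902 − 3.822 = 3.176%.
Difference = 2.568 − (3.176) = -0.608 pp.

-0.61 percentage points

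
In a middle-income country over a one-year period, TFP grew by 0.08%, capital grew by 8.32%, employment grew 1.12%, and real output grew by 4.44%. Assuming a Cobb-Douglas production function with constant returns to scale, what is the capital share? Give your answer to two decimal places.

gY = gA + α·gK + (1−α)·gL, so gY − gA − gL = α(gK − gL).
4.44 − 0.08 − 1.12 = α × (8.32 − 1.12).
3.24 = 7.2 α, so α = 0.45.

α = 0.45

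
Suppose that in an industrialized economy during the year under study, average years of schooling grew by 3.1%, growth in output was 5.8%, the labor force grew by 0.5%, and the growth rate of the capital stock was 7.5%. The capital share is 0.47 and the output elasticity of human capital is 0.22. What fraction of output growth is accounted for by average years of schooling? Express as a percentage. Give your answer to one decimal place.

Average years of schooling accounted for 11.8% of growth.

Average years of schooling contributed 0.22 × 3.1 = 0.682 pp.
Share of growth = 0.682 / 5.8 × 100 = 11.759%.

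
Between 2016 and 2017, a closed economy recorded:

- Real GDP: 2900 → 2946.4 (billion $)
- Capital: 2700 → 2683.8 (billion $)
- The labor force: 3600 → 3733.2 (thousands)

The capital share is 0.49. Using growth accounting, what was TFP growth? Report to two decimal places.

0.01%

Real GDP growth = (2946.4 − 2900) / 2900 = 1.6%.
Capital growth = (2683.8 − 2700) / 2700 = -0.6%.
The labor force growth = (3733.2 − 3600) / 3600 = 3.7%.
Labor's share = 1 − 0.49 = 0.51.
Capital: 0.49 × (-0.6) = -0.294 pp.
The labor force: 0.51 × 3.7 = 1.887 pp.
TFP growth = 1.6 − 1.593 = 0.007%.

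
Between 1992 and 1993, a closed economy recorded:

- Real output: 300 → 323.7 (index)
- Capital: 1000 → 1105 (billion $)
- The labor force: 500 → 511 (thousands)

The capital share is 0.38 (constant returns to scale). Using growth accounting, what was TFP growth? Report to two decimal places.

2.55%

Real output growth = (323.7 − 300) / 300 = 7.9%.
Capital growth = (1105 − 1000) / 1000 = 10.5%.
The labor force growth = (511 − 500) / 500 = 2.2%.
Labor's share = 1 − 0.38 = 0.62.
Capital: 0.38 × 10.5 = 3.99 pp.
The labor force: 0.62 × 2.2 = 1.364 pp.
TFP growth = 7.9 − 5.354 = 2.546%.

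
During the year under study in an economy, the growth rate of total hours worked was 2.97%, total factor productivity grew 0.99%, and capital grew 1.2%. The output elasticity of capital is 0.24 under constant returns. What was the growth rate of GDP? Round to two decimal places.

3.54%

Labor's share = 1 − 0.24 = 0.76.
Capital: 0.24 × 1.2 = 0.288 pp.
Total hours worked: 0.76 × 2.97 = 2.2572 pp.
Output growth = 0.99 + 2.5452 = 3.5352%.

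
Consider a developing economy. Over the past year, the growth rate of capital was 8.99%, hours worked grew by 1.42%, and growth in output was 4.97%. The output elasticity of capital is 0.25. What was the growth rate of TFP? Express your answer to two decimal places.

Labor's share = 1 − 0.25 = 0.75.
Capital: 0.25 × 8.99 = 2.2475 pp.
Hours worked: 0.75 × 1.42 = 1.065 pp.
TFP growth = 4.97 − 3.3125 = 1.6575%.

TFP growth was 1.66%.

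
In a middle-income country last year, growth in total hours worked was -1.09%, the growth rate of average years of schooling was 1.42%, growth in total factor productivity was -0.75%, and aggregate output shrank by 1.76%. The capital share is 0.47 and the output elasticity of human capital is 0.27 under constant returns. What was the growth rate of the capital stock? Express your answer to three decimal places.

-2.362%

Labor's share = 1 − 0.47 − 0.27 = 0.26.
gY = gA + 0.27×1.42 + 0.26×(-1.09) + 0.47×g.
0.47×g = -1.76 + 0.75 − 0.1 = -1.11.
g = -1.11 / 0.47 = -2.3617%.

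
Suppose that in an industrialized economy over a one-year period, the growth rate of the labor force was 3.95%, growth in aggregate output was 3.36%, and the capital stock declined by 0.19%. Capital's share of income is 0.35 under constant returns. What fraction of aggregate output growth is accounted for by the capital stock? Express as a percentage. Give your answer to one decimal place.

The capital stock contributed 0.35 × (-0.19) = -0.0665 pp.
Share of growth = -0.0665 / 3.36 × 100 = -1.979%.

The capital stock accounted for -2.0% of growth.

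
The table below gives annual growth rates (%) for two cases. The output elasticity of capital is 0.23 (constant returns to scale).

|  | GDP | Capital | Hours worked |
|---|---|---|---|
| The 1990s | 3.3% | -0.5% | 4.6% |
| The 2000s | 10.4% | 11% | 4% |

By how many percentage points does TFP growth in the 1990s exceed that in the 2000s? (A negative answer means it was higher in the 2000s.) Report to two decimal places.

-4.92 percentage points

Labor's share = 1 − 0.23 = 0.77.
The 1990s: TFP = 3.3 + 0.115 − 3.542 = -0.127%.
The 2000s: TFP = 10.4 − 2.53 − 3.08 = 4.79%.
Difference = -0.127 − (4.79) = -4.917 pp.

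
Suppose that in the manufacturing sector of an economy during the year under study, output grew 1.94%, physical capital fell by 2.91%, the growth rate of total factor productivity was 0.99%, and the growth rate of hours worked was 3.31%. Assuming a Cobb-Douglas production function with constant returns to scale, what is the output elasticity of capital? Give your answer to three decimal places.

α = 0.379

gY = gA + α·gK + (1−α)·gL, so gY − gA − gL = α(gK − gL).
1.94 − 0.99 − 3.31 = α × (-2.91 − 3.31).
-2.36 = -6.22 α, so α = 0.37942.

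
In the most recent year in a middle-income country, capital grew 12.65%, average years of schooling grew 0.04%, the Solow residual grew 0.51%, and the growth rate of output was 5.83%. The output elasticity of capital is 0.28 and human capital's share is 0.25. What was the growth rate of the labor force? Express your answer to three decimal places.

3.762%

Labor's share = 1 − 0.28 − 0.25 = 0.47.
gY = gA + 0.28×12.65 + 0.25×0.04 + 0.47×g.
0.47×g = 5.83 − 0.51 − 3.552 = 1.768.
g = 1.768 / 0.47 = 3.7617%.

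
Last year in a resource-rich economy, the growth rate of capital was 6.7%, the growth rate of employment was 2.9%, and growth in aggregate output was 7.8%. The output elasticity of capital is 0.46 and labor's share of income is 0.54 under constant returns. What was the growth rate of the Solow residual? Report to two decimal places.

Labor's share = 1 − 0.46 = 0.54.
Capital: 0.46 × 6.7 = 3.082 pp.
Employment: 0.54 × 2.9 = 1.566 pp.
TFP growth = 7.8 − 4.648 = 3.152%.

3.15%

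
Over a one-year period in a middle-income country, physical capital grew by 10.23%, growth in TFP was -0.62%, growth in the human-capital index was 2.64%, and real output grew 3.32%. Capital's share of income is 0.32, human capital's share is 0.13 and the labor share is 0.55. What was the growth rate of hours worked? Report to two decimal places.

0.59%

Labor's share = 1 − 0.32 − 0.13 = 0.55.
gY = gA + 0.32×10.23 + 0.13×2.64 + 0.55×g.
0.55×g = 3.32 + 0.62 − 3.6168 = 0.3232.
g = 0.3232 / 0.55 = 0.5876%.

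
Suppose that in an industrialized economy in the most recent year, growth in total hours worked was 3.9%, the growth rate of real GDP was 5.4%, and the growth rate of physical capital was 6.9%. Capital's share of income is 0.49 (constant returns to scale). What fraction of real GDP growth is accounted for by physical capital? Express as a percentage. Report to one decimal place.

Physical capital contributed 0.49 × 6.9 = 3.381 pp.
Share of growth = 3.381 / 5.4 × 100 = 62.611%.

62.6%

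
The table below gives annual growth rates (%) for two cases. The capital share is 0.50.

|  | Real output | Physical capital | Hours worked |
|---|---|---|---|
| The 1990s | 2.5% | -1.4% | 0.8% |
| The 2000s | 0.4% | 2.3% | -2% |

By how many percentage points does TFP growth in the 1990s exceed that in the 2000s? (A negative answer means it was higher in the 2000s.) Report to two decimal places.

2.55 percentage points

Labor's share = 1 − 0.5 = 0.5.
The 1990s: TFP = 2.5 + 0.7 − 0.4 = 2.8%.
The 2000s: TFP = 0.4 − 1.15 + 1 = 0.25%.
Difference = 2.8 − (0.25) = 2.55 pp.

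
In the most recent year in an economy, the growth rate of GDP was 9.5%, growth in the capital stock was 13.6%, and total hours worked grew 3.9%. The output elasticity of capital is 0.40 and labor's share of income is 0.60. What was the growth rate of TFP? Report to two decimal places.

1.72%

Labor's share = 1 − 0.4 = 0.6.
The capital stock: 0.4 × 13.6 = 5.44 pp.
Total hours worked: 0.6 × 3.9 = 2.34 pp.
TFP growth = 9.5 − 7.78 = 1.72%.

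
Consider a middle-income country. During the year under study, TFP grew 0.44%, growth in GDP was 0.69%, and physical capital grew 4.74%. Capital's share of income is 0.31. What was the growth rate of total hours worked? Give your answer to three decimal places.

Labor's share = 1 − 0.31 = 0.69.
gY = gA + 0.31×4.74 + 0.69×g.
0.69×g = 0.69 − 0.44 − 1.4694 = -1.2194.
g = -1.2194 / 0.69 = -1.76725%.

-1.767%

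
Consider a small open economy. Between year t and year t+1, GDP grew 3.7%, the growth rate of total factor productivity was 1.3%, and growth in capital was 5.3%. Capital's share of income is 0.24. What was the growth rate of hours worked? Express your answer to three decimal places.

Labor's share = 1 − 0.24 = 0.76.
gY = gA + 0.24×5.3 + 0.76×g.
0.76×g = 3.7 − 1.3 − 1.272 = 1.128.
g = 1.128 / 0.76 = 1.48421%.

Hours worked grew 1.484%.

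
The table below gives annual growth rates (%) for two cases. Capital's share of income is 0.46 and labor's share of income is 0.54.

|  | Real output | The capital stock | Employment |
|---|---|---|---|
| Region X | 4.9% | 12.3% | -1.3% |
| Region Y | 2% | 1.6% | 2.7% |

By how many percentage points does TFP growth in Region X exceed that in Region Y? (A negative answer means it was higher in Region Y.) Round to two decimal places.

Labor's share = 1 − 0.46 = 0.54.
Region X: TFP = 4.9 − 5.658 + 0.702 = -0.056%.
Region Y: TFP = 2 − 0.736 − 1.458 = -0.194%.
Difference = -0.056 − (-0.194) = 0.138 pp.

0.14 percentage points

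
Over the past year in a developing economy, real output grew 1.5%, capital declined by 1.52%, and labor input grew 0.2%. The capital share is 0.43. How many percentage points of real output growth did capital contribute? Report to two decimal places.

-0.65 pp

Contribution = share × growth = 0.43 × (-1.52) = -0.6536 pp.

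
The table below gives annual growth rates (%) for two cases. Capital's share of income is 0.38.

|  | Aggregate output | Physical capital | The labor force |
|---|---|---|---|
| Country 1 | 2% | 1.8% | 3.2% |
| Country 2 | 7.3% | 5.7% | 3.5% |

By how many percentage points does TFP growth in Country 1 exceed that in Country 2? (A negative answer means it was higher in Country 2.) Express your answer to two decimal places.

-3.63 percentage points

Labor's share = 1 − 0.38 = 0.62.
Country 1: TFP = 2 − 0.684 − 1.984 = -0.668%.
Country 2: TFP = 7.3 − 2.166 − 2.17 = 2.964%.
Difference = -0.668 − (2.964) = -3.632 pp.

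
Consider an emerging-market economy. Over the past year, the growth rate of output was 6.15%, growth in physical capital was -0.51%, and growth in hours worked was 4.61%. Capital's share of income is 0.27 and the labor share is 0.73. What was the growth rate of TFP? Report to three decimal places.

Labor's share = 1 − 0.27 = 0.73.
Physical capital: 0.27 × (-0.51) = -0.1377 pp.
Hours worked: 0.73 × 4.61 = 3.3653 pp.
TFP growth = 6.15 − 3.2276 = 2.9224%.

TFP growth was 2.922%.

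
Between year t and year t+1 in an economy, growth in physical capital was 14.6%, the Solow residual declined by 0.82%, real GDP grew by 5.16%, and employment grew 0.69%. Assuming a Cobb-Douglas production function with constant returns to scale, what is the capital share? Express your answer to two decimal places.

α = 0.38

gY = gA + α·gK + (1−α)·gL, so gY − gA − gL = α(gK − gL).
5.16 + 0.82 − 0.69 = α × (14.6 − 0.69).
5.29 = 13.91 α, so α = 0.3803.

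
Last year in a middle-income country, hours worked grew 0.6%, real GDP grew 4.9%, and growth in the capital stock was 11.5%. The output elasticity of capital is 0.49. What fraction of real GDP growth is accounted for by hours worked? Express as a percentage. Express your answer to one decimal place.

Labor's share = 1 − 0.49 = 0.51.
Hours worked contributed 0.51 × 0.6 = 0.306 pp.
Share of growth = 0.306 / 4.9 × 100 = 6.245%.

6.2%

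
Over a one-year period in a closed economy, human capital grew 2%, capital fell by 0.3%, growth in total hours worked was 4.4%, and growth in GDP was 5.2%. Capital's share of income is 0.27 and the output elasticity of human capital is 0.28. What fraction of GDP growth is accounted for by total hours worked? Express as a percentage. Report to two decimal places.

38.08%

Labor's share = 1 − 0.27 − 0.28 = 0.45.
Total hours worked contributed 0.45 × 4.4 = 1.98 pp.
Share of growth = 1.98 / 5.2 × 100 = 38.0769%.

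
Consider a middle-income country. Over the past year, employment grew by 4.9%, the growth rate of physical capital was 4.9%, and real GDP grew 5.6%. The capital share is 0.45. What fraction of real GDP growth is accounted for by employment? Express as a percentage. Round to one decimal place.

Labor's share = 1 − 0.45 = 0.55.
Employment contributed 0.55 × 4.9 = 2.695 pp.
Share of growth = 2.695 / 5.6 × 100 = 48.125%.

Employment accounted for 48.1% of growth.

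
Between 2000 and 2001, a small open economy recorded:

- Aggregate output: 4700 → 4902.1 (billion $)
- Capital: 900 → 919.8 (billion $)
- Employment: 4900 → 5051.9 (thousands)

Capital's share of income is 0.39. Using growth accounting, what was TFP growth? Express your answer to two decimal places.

Aggregate output growth = (4902.1 − 4700) / 4700 = 4.3%.
Capital growth = (919.8 − 900) / 900 = 2.2%.
Employment growth = (5051.9 − 4900) / 4900 = 3.1%.
Labor's share = 1 − 0.39 = 0.61.
Capital: 0.39 × 2.2 = 0.858 pp.
Employment: 0.61 × 3.1 = 1.891 pp.
TFP growth = 4.3 − 2.749 = 1.551%.

TFP grew 1.55%.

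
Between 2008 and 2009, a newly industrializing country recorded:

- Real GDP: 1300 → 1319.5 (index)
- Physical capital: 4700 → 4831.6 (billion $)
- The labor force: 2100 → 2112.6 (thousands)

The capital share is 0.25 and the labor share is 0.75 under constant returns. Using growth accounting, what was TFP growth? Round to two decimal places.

0.35%

Real GDP growth = (1319.5 − 1300) / 1300 = 1.5%.
Physical capital growth = (4831.6 − 4700) / 4700 = 2.8%.
The labor force growth = (2112.6 − 2100) / 2100 = 0.6%.
Labor's share = 1 − 0.25 = 0.75.
Physical capital: 0.25 × 2.8 = 0.7 pp.
The labor force: 0.75 × 0.6 = 0.45 pp.
TFP growth = 1.5 − 1.15 = 0.35%.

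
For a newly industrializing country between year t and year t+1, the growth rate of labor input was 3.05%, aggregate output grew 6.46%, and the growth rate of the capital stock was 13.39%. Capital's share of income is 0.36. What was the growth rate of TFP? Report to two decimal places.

-0.31%

Labor's share = 1 − 0.36 = 0.64.
The capital stock: 0.36 × 13.39 = 4.8204 pp.
Labor input: 0.64 × 3.05 = 1.952 pp.
TFP growth = 6.46 − 6.7724 = -0.3124%.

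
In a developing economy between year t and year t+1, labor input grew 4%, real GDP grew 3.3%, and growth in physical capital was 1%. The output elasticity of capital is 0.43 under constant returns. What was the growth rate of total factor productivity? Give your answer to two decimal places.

Labor's share = 1 − 0.43 = 0.57.
Physical capital: 0.43 × 1 = 0.43 pp.
Labor input: 0.57 × 4 = 2.28 pp.
TFP growth = 3.3 − 2.71 = 0.59%.

Total factor productivity growth was 0.59%.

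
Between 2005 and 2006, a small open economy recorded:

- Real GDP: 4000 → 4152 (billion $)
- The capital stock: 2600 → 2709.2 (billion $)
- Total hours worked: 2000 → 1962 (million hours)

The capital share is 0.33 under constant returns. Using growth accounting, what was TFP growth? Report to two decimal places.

TFP grew 3.69%.

Real GDP growth = (4152 − 4000) / 4000 = 3.8%.
The capital stock growth = (2709.2 − 2600) / 2600 = 4.2%.
Total hours worked growth = (1962 − 2000) / 2000 = -1.9%.
Labor's share = 1 − 0.33 = 0.67.
The capital stock: 0.33 × 4.2 = 1.386 pp.
Total hours worked: 0.67 × (-1.9) = -1.273 pp.
TFP growth = 3.8 − 0.113 = 3.687%.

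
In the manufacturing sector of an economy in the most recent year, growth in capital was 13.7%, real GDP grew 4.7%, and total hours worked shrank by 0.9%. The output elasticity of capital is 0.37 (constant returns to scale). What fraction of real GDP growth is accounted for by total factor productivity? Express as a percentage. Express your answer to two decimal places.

Total factor productivity accounted for 4.21% of growth.

Labor's share = 1 − 0.37 = 0.63.
Capital: 0.37 × 13.7 = 5.069 pp.
Total hours worked: 0.63 × (-0.9) = -0.567 pp.
TFP growth = 4.7 − 4.502 = 0.198%.
TFP share of growth = 0.198 / 4.7 × 100 = 4.2128%.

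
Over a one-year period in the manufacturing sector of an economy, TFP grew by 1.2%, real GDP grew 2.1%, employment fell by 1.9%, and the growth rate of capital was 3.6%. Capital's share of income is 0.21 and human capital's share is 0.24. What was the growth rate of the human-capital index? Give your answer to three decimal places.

The human-capital index growth was 4.954%.

Labor's share = 1 − 0.21 − 0.24 = 0.55.
gY = gA + 0.21×3.6 + 0.55×(-1.9) + 0.24×g.
0.24×g = 2.1 − 1.2 + 0.289 = 1.189.
g = 1.189 / 0.24 = 4.95417%.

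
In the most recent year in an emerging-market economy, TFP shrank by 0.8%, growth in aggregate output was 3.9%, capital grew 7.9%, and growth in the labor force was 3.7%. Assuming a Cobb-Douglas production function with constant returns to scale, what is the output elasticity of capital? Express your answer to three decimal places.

α = 0.238

gY = gA + α·gK + (1−α)·gL, so gY − gA − gL = α(gK − gL).
3.9 + 0.8 − 3.7 = α × (7.9 − 3.7).
1 = 4.2 α, so α = 0.2381.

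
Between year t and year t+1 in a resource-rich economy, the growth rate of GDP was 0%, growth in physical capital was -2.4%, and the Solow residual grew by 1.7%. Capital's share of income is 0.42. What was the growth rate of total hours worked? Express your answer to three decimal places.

-1.193%

Labor's share = 1 − 0.42 = 0.58.
gY = gA + 0.42×(-2.4) + 0.58×g.
0.58×g = 0 − 1.7 + 1.008 = -0.692.
g = -0.692 / 0.58 = -1.1931%.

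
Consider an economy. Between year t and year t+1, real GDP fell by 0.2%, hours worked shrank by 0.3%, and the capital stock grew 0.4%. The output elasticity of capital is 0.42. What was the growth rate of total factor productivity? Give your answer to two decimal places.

Labor's share = 1 − 0.42 = 0.58.
The capital stock: 0.42 × 0.4 = 0.168 pp.
Hours worked: 0.58 × (-0.3) = -0.174 pp.
TFP growth = -0.2 + 0.006 = -0.194%.

-0.19%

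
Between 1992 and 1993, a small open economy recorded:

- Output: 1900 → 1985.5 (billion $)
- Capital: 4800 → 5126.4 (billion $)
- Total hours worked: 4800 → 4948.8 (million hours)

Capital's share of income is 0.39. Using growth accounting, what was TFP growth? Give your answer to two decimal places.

Output growth = (1985.5 − 1900) / 1900 = 4.5%.
Capital growth = (5126.4 − 4800) / 4800 = 6.8%.
Total hours worked growth = (4948.8 − 4800) / 4800 = 3.1%.
Labor's share = 1 − 0.39 = 0.61.
Capital: 0.39 × 6.8 = 2.652 pp.
Total hours worked: 0.61 × 3.1 = 1.891 pp.
TFP growth = 4.5 − 4.543 = -0.043%.

-0.04%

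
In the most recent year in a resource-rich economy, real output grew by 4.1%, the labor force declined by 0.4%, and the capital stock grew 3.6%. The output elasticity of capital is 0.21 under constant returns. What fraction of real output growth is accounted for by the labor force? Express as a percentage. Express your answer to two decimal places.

Labor's share = 1 − 0.21 = 0.79.
The labor force contributed 0.79 × (-0.4) = -0.316 pp.
Share of growth = -0.316 / 4.1 × 100 = -7.7073%.

The labor force accounted for -7.71% of growth.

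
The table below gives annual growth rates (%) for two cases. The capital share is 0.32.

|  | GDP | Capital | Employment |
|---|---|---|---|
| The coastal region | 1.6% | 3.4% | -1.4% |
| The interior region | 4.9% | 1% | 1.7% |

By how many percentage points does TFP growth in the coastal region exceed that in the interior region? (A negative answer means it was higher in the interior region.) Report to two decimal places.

Labor's share = 1 − 0.32 = 0.68.
The coastal region: TFP = 1.6 − 1.088 + 0.952 = 1.464%.
The interior region: TFP = 4.9 − 0.32 − 1.156 = 3.424%.
Difference = 1.464 − (3.424) = -1.96 pp.

-1.96 percentage points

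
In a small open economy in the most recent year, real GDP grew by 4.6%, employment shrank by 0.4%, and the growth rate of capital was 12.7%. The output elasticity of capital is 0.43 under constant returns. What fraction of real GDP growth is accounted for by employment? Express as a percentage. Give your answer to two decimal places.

-4.96%

Labor's share = 1 − 0.43 = 0.57.
Employment contributed 0.57 × (-0.4) = -0.228 pp.
Share of growth = -0.228 / 4.6 × 100 = -4.9565%.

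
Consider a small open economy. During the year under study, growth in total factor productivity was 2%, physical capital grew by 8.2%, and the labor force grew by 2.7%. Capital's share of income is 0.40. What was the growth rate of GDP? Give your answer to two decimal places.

GDP growth was 6.90%.

Labor's share = 1 − 0.4 = 0.6.
Physical capital: 0.4 × 8.2 = 3.28 pp.
The labor force: 0.6 × 2.7 = 1.62 pp.
Output growth = 2 + 4.9 = 6.9%.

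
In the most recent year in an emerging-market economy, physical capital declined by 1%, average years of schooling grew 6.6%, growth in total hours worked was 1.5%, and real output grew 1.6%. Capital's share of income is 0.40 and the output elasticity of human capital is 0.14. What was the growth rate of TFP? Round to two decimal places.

Labor's share = 1 − 0.4 − 0.14 = 0.46.
Physical capital: 0.4 × (-1) = -0.4 pp.
Average years of schooling: 0.14 × 6.6 = 0.924 pp.
Total hours worked: 0.46 × 1.5 = 0.69 pp.
TFP growth = 1.6 − 1.214 = 0.386%.

TFP growth was 0.39%.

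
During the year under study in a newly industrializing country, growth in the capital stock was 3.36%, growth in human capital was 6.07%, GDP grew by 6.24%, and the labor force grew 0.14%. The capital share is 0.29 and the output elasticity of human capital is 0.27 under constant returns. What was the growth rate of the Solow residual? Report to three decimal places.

The Solow residual growth was 3.565%.

Labor's share = 1 − 0.29 − 0.27 = 0.44.
The capital stock: 0.29 × 3.36 = 0.9744 pp.
Human capital: 0.27 × 6.07 = 1.6389 pp.
The labor force: 0.44 × 0.14 = 0.0616 pp.
TFP growth = 6.24 − 2.6749 = 3.5651%.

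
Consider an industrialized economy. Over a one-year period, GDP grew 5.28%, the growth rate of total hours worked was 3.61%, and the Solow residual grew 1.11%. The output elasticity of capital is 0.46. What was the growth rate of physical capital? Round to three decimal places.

4.827%

Labor's share = 1 − 0.46 = 0.54.
gY = gA + 0.54×3.61 + 0.46×g.
0.46×g = 5.28 − 1.11 − 1.9494 = 2.2206.
g = 2.2206 / 0.46 = 4.82739%.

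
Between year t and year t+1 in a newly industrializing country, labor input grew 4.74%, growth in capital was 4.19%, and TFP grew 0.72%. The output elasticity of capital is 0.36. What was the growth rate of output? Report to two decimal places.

5.26%

Labor's share = 1 − 0.36 = 0.64.
Capital: 0.36 × 4.19 = 1.5084 pp.
Labor input: 0.64 × 4.74 = 3.0336 pp.
Output growth = 0.72 + 4.542 = 5.262%.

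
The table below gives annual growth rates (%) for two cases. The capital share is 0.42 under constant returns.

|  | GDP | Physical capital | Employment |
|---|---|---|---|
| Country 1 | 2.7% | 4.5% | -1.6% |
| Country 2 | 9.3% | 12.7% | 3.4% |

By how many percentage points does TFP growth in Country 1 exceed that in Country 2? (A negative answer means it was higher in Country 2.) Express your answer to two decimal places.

Labor's share = 1 − 0.42 = 0.58.
Country 1: TFP = 2.7 − 1.89 + 0.928 = 1.738%.
Country 2: TFP = 9.3 − 5.334 − 1.972 = 1.994%.
Difference = 1.738 − (1.994) = -0.256 pp.

-0.26 percentage points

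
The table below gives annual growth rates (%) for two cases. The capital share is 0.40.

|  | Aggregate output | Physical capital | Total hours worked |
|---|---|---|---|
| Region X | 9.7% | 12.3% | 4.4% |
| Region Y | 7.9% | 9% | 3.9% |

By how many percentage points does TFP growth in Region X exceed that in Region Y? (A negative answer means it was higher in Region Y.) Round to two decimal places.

0.18 percentage points

Labor's share = 1 − 0.4 = 0.6.
Region X: TFP = 9.7 − 4.92 − 2.64 = 2.14%.
Region Y: TFP = 7.9 − 3.6 − 2.34 = 1.96%.
Difference = 2.14 − (1.96) = 0.18 pp.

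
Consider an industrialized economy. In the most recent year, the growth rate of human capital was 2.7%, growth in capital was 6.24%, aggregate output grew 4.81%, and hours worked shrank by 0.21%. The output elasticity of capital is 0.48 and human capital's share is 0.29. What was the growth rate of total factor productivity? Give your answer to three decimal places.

Labor's share = 1 − 0.48 − 0.29 = 0.23.
Capital: 0.48 × 6.24 = 2.9952 pp.
Human capital: 0.29 × 2.7 = 0.783 pp.
Hours worked: 0.23 × (-0.21) = -0.0483 pp.
TFP growth = 4.81 − 3.7299 = 1.0801%.

1.080%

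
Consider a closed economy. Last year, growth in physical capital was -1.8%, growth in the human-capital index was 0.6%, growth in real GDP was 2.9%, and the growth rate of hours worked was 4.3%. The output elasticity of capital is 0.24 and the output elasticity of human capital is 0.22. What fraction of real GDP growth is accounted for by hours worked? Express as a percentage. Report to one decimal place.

80.1%

Labor's share = 1 − 0.24 − 0.22 = 0.54.
Hours worked contributed 0.54 × 4.3 = 2.322 pp.
Share of growth = 2.322 / 2.9 × 100 = 80.069%.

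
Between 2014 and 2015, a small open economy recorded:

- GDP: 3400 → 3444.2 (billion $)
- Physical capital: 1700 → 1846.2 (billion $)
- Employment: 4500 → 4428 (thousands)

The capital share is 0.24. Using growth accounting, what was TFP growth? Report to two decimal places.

GDP growth = (3444.2 − 3400) / 3400 = 1.3%.
Physical capital growth = (1846.2 − 1700) / 1700 = 8.6%.
Employment growth = (4428 − 4500) / 4500 = -1.6%.
Labor's share = 1 − 0.24 = 0.76.
Physical capital: 0.24 × 8.6 = 2.064 pp.
Employment: 0.76 × (-1.6) = -1.216 pp.
TFP growth = 1.3 − 0.848 = 0.452%.

0.45%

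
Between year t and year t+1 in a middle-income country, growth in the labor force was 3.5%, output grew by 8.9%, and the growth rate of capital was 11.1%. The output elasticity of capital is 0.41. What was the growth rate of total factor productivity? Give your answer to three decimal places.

Labor's share = 1 − 0.41 = 0.59.
Capital: 0.41 × 11.1 = 4.551 pp.
The labor force: 0.59 × 3.5 = 2.065 pp.
TFP growth = 8.9 − 6.616 = 2.284%.

Total factor productivity grew 2.284%.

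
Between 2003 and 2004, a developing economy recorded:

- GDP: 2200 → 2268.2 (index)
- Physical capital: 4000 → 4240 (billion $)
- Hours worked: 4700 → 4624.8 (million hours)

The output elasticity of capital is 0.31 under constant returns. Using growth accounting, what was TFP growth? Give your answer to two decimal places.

2.34%

GDP growth = (2268.2 − 2200) / 2200 = 3.1%.
Physical capital growth = (4240 − 4000) / 4000 = 6%.
Hours worked growth = (4624.8 − 4700) / 4700 = -1.6%.
Labor's share = 1 − 0.31 = 0.69.
Physical capital: 0.31 × 6 = 1.86 pp.
Hours worked: 0.69 × (-1.6) = -1.104 pp.
TFP growth = 3.1 − 0.756 = 2.344%.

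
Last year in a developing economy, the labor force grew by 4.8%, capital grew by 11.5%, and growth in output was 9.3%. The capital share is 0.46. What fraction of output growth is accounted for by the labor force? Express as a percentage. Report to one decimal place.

Labor's share = 1 − 0.46 = 0.54.
The labor force contributed 0.54 × 4.8 = 2.592 pp.
Share of growth = 2.592 / 9.3 × 100 = 27.871%.

The labor force accounted for 27.9% of growth.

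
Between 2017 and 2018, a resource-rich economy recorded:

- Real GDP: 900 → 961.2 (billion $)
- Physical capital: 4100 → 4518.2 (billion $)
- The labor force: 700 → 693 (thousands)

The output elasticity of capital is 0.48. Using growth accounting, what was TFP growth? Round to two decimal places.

Real GDP growth = (961.2 − 900) / 900 = 6.8%.
Physical capital growth = (4518.2 − 4100) / 4100 = 10.2%.
The labor force growth = (693 − 700) / 700 = -1%.
Labor's share = 1 − 0.48 = 0.52.
Physical capital: 0.48 × 10.2 = 4.896 pp.
The labor force: 0.52 × (-1) = -0.52 pp.
TFP growth = 6.8 − 4.376 = 2.424%.

2.42%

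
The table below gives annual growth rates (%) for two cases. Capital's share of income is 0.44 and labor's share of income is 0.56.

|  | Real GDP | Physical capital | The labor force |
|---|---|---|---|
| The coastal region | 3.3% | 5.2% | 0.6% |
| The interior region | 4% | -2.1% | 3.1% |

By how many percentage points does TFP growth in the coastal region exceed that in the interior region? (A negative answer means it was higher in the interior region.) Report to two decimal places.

-2.51 percentage points

Labor's share = 1 − 0.44 = 0.56.
The coastal region: TFP = 3.3 − 2.288 − 0.336 = 0.676%.
The interior region: TFP = 4 + 0.924 − 1.736 = 3.188%.
Difference = 0.676 − (3.188) = -2.512 pp.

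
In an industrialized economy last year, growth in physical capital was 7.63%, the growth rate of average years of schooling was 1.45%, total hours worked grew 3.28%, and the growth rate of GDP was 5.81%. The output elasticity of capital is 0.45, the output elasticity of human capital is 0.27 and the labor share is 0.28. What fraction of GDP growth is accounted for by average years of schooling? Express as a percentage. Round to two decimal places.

6.74%

Average years of schooling contributed 0.27 × 1.45 = 0.3915 pp.
Share of growth = 0.3915 / 5.81 × 100 = 6.7384%.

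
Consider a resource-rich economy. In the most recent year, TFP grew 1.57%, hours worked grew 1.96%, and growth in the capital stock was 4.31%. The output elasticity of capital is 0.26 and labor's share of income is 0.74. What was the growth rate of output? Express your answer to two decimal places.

4.14%

Labor's share = 1 − 0.26 = 0.74.
The capital stock: 0.26 × 4.31 = 1.1206 pp.
Hours worked: 0.74 × 1.96 = 1.4504 pp.
Output growth = 1.57 + 2.571 = 4.141%.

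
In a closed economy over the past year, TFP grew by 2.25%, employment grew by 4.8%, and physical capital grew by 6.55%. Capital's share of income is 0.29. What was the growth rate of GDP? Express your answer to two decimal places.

Labor's share = 1 − 0.29 = 0.71.
Physical capital: 0.29 × 6.55 = 1.8995 pp.
Employment: 0.71 × 4.8 = 3.408 pp.
Output growth = 2.25 + 5.3075 = 7.5575%.

7.56%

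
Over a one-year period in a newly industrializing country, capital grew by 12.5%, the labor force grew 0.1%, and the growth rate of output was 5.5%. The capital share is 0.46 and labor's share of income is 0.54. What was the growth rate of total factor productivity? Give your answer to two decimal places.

Labor's share = 1 − 0.46 = 0.54.
Capital: 0.46 × 12.5 = 5.75 pp.
The labor force: 0.54 × 0.1 = 0.054 pp.
TFP growth = 5.5 − 5.804 = -0.304%.

-0.30%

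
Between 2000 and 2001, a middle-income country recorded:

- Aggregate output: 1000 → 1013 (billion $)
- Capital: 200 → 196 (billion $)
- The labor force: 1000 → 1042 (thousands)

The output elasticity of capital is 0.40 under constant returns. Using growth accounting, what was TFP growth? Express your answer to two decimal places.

Aggregate output growth = (1013 − 1000) / 1000 = 1.3%.
Capital growth = (196 − 200) / 200 = -2%.
The labor force growth = (1042 − 1000) / 1000 = 4.2%.
Labor's share = 1 − 0.4 = 0.6.
Capital: 0.4 × (-2) = -0.8 pp.
The labor force: 0.6 × 4.2 = 2.52 pp.
TFP growth = 1.3 − 1.72 = -0.42%.

-0.42%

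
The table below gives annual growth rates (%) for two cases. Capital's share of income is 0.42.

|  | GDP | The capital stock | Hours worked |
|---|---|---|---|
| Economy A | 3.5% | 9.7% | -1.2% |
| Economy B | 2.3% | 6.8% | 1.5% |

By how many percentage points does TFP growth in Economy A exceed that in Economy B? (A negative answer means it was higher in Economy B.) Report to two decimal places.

1.55 percentage points

Labor's share = 1 − 0.42 = 0.58.
Economy A: TFP = 3.5 − 4.074 + 0.696 = 0.122%.
Economy B: TFP = 2.3 − 2.856 − 0.87 = -1.426%.
Difference = 0.122 − (-1.426) = 1.548 pp.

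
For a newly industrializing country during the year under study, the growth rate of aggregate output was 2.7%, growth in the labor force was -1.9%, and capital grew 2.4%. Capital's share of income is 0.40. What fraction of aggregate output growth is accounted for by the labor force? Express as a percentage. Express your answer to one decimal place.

The labor force accounted for -42.2% of growth.

Labor's share = 1 − 0.4 = 0.6.
The labor force contributed 0.6 × (-1.9) = -1.14 pp.
Share of growth = -1.14 / 2.7 × 100 = -42.222%.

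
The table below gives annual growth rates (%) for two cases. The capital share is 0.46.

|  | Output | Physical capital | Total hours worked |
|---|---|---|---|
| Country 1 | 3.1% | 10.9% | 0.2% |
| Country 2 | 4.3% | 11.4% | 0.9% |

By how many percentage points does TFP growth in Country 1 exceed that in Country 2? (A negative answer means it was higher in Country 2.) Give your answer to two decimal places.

-0.59 percentage points

Labor's share = 1 − 0.46 = 0.54.
Country 1: TFP = 3.1 − 5.014 − 0.108 = -2.022%.
Country 2: TFP = 4.3 − 5.244 − 0.486 = -1.43%.
Difference = -2.022 − (-1.43) = -0.592 pp.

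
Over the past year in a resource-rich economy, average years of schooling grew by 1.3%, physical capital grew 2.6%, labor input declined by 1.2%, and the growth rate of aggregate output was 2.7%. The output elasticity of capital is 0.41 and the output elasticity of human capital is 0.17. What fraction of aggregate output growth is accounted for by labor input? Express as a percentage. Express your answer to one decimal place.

Labor's share = 1 − 0.41 − 0.17 = 0.42.
Labor input contributed 0.42 × (-1.2) = -0.504 pp.
Share of growth = -0.504 / 2.7 × 100 = -18.667%.

Labor input accounted for -18.7% of growth.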